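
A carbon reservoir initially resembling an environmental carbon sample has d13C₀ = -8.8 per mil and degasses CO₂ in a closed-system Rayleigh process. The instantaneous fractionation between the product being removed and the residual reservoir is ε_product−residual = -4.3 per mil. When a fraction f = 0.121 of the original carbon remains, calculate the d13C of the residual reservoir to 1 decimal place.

Rayleigh residual: δ_res = (δ₀ + 1000)·f^(α−1) − 1000
α = ε/1000 + 1 = 0.99570, so α − 1 = -0.00430
f^(α−1) = 0.121^(-0.00430) = 1.009123
δ_res = (-8.8 + 1000) × 1.009123 − 1000 = 1000.243 − 1000 = 0.24 per mil

0.2 per mil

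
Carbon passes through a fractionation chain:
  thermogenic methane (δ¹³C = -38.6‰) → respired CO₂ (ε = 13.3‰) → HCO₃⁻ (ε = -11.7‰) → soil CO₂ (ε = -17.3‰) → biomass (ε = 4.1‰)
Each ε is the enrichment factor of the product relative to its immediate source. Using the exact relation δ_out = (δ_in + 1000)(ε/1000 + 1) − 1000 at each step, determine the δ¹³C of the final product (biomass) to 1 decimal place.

-50.0‰

step 1: δ = (-38.60 + 1000)·(13.3/1000 + 1) − 1000 = -25.81‰
step 2: δ = (-25.81 + 1000)·(-11.7/1000 + 1) − 1000 = -37.21‰
step 3: δ = (-37.21 + 1000)·(-17.3/1000 + 1) − 1000 = -53.87‰
step 4: δ = (-53.87 + 1000)·(4.1/1000 + 1) − 1000 = -49.99‰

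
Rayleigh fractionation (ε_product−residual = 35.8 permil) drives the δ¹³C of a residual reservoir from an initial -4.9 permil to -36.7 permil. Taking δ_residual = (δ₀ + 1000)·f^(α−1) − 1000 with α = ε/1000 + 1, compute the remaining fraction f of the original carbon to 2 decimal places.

0.40

α − 1 = ε/1000 = 0.0358
(δ_res + 1000)/(δ₀ + 1000) = (-36.7 + 1000)/(-4.9 + 1000) = 963.3/995.1 = 0.968043
f = 0.968043^(1/0.0358) = exp(ln(0.968043)/0.0358) = exp(-0.03248/0.0358)
f = exp(-0.9072) = 0.4036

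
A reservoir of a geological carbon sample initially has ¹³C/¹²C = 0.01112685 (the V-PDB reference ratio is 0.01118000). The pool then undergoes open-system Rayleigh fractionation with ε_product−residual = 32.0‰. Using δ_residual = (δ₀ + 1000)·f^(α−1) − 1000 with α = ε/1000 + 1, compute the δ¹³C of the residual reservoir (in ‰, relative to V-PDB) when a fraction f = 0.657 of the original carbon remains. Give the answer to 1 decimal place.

-18.0‰

δ₀ = (0.01112685/0.01118000 − 1)×1000 = (0.995246 − 1)×1000 = -4.754‰
α − 1 = ε/1000 = 0.0320
f^(α−1) = 0.657^(0.0320) = 0.986648
δ_res = (-4.754 + 1000) × 0.986648 − 1000 = 981.957 − 1000 = -18.04‰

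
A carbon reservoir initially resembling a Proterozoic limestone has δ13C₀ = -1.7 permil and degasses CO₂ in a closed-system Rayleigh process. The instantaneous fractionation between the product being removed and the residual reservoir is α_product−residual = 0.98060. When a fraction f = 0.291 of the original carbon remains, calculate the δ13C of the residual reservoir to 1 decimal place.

22.5 permil

Rayleigh residual: δ_res = (δ₀ + 1000)·f^(α−1) − 1000
α − 1 = -0.01940
f^(α−1) = 0.291^(-0.01940) = 1.024237
δ_res = (-1.7 + 1000) × 1.024237 − 1000 = 1022.496 − 1000 = 22.50 permil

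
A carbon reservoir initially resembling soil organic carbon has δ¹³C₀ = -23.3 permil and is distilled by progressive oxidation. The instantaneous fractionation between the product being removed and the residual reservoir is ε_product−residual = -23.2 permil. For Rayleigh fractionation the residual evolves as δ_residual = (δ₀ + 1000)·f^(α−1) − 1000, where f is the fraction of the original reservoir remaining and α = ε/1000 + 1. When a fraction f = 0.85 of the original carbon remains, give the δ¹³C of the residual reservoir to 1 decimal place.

Rayleigh residual: δ_res = (δ₀ + 1000)·f^(α−1) − 1000
α = ε/1000 + 1 = 0.97680, so α − 1 = -0.02320
f^(α−1) = 0.85^(-0.02320) = 1.003778
δ_res = (-23.3 + 1000) × 1.003778 − 1000 = 980.390 − 1000 = -19.61 permil

-19.6 permil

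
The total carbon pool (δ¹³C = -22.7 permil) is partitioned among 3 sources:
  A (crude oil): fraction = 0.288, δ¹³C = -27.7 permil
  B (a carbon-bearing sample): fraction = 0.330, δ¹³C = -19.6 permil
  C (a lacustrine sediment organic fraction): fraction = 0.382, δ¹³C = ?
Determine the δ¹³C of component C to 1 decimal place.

-21.6 permil

Isotope mass balance: δ_bulk = Σ fᵢ·δᵢ.
-22.7 = 0.288×(-27.7) + 0.330×(-19.6) + 0.382×δ_C
0.382·δ_C = -22.7 − (-14.446) = -8.254
δ_C = -8.254 / 0.382 = -21.61 permil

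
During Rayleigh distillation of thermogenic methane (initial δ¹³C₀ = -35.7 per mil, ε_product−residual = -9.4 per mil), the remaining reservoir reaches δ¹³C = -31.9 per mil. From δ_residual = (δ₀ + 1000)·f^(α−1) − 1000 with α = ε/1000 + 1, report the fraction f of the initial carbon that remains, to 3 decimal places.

α − 1 = ε/1000 = -0.0094
(δ_res + 1000)/(δ₀ + 1000) = (-31.9 + 1000)/(-35.7 + 1000) = 968.1/964.3 = 1.003941
f = 1.003941^(1/-0.0094) = exp(ln(1.003941)/-0.0094) = exp(0.00393/-0.0094)
f = exp(-0.4184) = 0.6581

0.658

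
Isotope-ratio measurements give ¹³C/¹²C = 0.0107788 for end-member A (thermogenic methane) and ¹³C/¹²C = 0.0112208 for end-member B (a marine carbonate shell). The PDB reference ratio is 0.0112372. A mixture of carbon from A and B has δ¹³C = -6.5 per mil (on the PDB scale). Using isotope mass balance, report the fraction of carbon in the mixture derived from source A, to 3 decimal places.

δ_A = (0.0107788/0.0112372 − 1)×1000 = (0.959207 − 1)×1000 = -40.793 per mil
δ_B = (0.0112208/0.0112372 − 1)×1000 = (0.998541 − 1)×1000 = -1.459 per mil
f_A = (δ_mix − δ_B)/(δ_A − δ_B) = (-6.5 − (-1.459))/(-40.793 − (-1.459))
f_A = -5.041 / -39.334 = 0.1281

0.128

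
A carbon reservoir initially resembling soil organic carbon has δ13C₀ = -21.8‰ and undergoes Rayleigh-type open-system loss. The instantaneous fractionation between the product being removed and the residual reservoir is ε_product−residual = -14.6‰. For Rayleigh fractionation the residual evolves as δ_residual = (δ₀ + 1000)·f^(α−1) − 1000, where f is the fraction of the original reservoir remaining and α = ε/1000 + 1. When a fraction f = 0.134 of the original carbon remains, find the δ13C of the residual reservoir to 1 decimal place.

Rayleigh residual: δ_res = (δ₀ + 1000)·f^(α−1) − 1000
α = ε/1000 + 1 = 0.98540, so α − 1 = -0.01460
f^(α−1) = 0.134^(-0.01460) = 1.029780
δ_res = (-21.8 + 1000) × 1.029780 − 1000 = 1007.330 − 1000 = 7.33‰

7.3‰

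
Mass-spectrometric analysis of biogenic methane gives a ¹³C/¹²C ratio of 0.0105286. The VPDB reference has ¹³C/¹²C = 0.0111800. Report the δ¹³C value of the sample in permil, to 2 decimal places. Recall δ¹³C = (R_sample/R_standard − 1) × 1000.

-58.26 permil

δ¹³C = (R_sample / R_standard − 1) × 1000
R_sample / R_standard = 0.0105286 / 0.0111800 = 0.941735
δ¹³C = (0.941735 − 1) × 1000 = -58.265 permil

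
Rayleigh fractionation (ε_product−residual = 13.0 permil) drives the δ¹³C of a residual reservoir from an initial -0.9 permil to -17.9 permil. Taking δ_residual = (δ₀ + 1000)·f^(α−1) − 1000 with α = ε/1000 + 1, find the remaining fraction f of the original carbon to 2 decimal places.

α − 1 = ε/1000 = 0.0130
(δ_res + 1000)/(δ₀ + 1000) = (-17.9 + 1000)/(-0.9 + 1000) = 982.1/999.1 = 0.982985
f = 0.982985^(1/0.0130) = exp(ln(0.982985)/0.0130) = exp(-0.01716/0.0130)
f = exp(-1.3201) = 0.2671

0.27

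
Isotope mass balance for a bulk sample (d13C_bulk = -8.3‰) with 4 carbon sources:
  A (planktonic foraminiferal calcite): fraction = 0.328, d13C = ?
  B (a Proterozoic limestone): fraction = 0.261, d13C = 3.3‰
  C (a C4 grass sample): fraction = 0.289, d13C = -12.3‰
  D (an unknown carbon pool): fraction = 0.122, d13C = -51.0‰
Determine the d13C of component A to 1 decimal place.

1.9‰

Isotope mass balance: δ_bulk = Σ fᵢ·δᵢ.
-8.3 = 0.328×δ_A + 0.261×(3.3) + 0.289×(-12.3) + 0.122×(-51.0)
0.328·δ_A = -8.3 − (-8.915) = 0.615
δ_A = 0.615 / 0.328 = 1.88‰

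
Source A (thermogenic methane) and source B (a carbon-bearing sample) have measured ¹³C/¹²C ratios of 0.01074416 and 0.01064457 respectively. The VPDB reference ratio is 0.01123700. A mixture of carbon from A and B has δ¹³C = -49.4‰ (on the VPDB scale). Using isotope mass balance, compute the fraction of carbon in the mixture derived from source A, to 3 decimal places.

δ_A = (0.01074416/0.01123700 − 1)×1000 = (0.956141 − 1)×1000 = -43.859‰
δ_B = (0.01064457/0.01123700 − 1)×1000 = (0.947279 − 1)×1000 = -52.721‰
f_A = (δ_mix − δ_B)/(δ_A − δ_B) = (-49.4 − (-52.721))/(-43.859 − (-52.721))
f_A = 3.321 / 8.863 = 0.3748

0.375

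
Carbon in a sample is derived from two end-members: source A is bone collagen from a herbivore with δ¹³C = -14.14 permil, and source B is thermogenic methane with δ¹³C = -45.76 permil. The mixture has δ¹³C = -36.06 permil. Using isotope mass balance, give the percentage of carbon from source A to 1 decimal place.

δ_mix = f_A·δ_A + (1 − f_A)·δ_B  ⇒  f_A = (δ_mix − δ_B)/(δ_A − δ_B)
f_A = (-36.06 − (-45.76)) / (-14.14 − (-45.76))
f_A = 9.70 / 31.62 = 0.3068

30.7%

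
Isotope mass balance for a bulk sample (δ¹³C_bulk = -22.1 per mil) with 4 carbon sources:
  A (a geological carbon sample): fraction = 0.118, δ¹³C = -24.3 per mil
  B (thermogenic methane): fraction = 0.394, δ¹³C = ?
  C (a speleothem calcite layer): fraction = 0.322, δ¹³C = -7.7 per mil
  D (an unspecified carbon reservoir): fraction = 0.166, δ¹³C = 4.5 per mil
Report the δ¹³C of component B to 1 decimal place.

Isotope mass balance: δ_bulk = Σ fᵢ·δᵢ.
-22.1 = 0.118×(-24.3) + 0.394×δ_B + 0.322×(-7.7) + 0.166×(4.5)
0.394·δ_B = -22.1 − (-4.600) = -17.500
δ_B = -17.500 / 0.394 = -44.42 per mil

-44.4 per mil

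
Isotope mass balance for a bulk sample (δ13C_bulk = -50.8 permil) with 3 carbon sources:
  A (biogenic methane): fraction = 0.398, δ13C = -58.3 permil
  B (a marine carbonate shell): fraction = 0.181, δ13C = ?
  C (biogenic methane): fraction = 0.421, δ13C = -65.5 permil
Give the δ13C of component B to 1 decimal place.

Isotope mass balance: δ_bulk = Σ fᵢ·δᵢ.
-50.8 = 0.398×(-58.3) + 0.181×δ_B + 0.421×(-65.5)
0.181·δ_B = -50.8 − (-50.779) = -0.021
δ_B = -0.021 / 0.181 = -0.12 permil

-0.1 permil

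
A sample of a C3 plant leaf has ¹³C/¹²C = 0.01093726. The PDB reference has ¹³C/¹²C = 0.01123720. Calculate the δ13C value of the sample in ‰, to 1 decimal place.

δ13C = (R_sample / R_standard − 1) × 1000
R_sample / R_standard = 0.01093726 / 0.01123720 = 0.973308
δ13C = (0.973308 − 1) × 1000 = -26.69‰

-26.7‰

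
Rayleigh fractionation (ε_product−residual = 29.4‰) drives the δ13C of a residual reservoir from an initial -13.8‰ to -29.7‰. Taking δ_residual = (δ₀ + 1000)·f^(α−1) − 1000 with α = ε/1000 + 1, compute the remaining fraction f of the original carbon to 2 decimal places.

α − 1 = ε/1000 = 0.0294
(δ_res + 1000)/(δ₀ + 1000) = (-29.7 + 1000)/(-13.8 + 1000) = 970.3/986.2 = 0.983878
f = 0.983878^(1/0.0294) = exp(ln(0.983878)/0.0294) = exp(-0.01625/0.0294)
f = exp(-0.5529) = 0.5753

0.58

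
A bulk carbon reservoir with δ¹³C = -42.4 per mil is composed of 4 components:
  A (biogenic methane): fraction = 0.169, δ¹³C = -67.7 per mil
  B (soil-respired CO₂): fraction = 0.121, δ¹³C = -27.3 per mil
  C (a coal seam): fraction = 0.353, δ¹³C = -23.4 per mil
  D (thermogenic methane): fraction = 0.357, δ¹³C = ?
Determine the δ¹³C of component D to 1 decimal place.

Isotope mass balance: δ_bulk = Σ fᵢ·δᵢ.
-42.4 = 0.169×(-67.7) + 0.121×(-27.3) + 0.353×(-23.4) + 0.357×δ_D
0.357·δ_D = -42.4 − (-23.005) = -19.395
δ_D = -19.395 / 0.357 = -54.33 per mil

-54.3 per mil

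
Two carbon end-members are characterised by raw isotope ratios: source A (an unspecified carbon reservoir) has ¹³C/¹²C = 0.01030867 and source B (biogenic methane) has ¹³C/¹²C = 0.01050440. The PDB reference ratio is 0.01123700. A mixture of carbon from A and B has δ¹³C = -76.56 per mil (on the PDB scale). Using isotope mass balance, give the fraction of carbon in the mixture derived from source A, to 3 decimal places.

0.652

δ_A = (0.01030867/0.01123700 − 1)×1000 = (0.917386 − 1)×1000 = -82.614 per mil
δ_B = (0.01050440/0.01123700 − 1)×1000 = (0.934805 − 1)×1000 = -65.195 per mil
f_A = (δ_mix − δ_B)/(δ_A − δ_B) = (-76.56 − (-65.195))/(-82.614 − (-65.195))
f_A = -11.365 / -17.418 = 0.6525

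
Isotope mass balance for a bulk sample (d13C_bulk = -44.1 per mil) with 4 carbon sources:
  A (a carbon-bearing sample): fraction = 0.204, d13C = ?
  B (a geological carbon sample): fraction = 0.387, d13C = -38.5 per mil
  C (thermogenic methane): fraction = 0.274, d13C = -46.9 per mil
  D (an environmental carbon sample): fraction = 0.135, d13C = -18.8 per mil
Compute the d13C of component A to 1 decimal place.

-67.7 per mil

Isotope mass balance: δ_bulk = Σ fᵢ·δᵢ.
-44.1 = 0.204×δ_A + 0.387×(-38.5) + 0.274×(-46.9) + 0.135×(-18.8)
0.204·δ_A = -44.1 − (-30.288) = -13.812
δ_A = -13.812 / 0.204 = -67.71 per mil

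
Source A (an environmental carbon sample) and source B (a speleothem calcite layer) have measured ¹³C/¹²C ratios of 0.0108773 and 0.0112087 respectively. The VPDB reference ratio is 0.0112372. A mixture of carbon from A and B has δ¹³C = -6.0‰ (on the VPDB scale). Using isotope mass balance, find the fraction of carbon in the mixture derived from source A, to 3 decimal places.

0.117

δ_A = (0.0108773/0.0112372 − 1)×1000 = (0.967972 − 1)×1000 = -32.028‰
δ_B = (0.0112087/0.0112372 − 1)×1000 = (0.997464 − 1)×1000 = -2.536‰
f_A = (δ_mix − δ_B)/(δ_A − δ_B) = (-6.0 − (-2.536))/(-32.028 − (-2.536))
f_A = -3.464 / -29.491 = 0.1175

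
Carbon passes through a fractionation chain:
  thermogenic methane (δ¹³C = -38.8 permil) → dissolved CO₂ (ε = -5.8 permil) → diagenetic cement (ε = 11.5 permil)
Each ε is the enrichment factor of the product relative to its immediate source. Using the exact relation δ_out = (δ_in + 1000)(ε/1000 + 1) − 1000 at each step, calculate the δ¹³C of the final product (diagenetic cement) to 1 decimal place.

-33.4 permil

step 1: δ = (-38.80 + 1000)·(-5.8/1000 + 1) − 1000 = -44.37 permil
step 2: δ = (-44.37 + 1000)·(11.5/1000 + 1) − 1000 = -33.39 permil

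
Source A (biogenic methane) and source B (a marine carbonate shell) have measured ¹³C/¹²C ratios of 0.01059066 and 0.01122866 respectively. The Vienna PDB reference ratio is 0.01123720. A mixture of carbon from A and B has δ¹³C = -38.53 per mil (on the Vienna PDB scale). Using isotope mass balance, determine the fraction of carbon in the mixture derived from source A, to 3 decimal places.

0.665

δ_A = (0.01059066/0.01123720 − 1)×1000 = (0.942464 − 1)×1000 = -57.536 per mil
δ_B = (0.01122866/0.01123720 − 1)×1000 = (0.999240 − 1)×1000 = -0.760 per mil
f_A = (δ_mix − δ_B)/(δ_A − δ_B) = (-38.53 − (-0.760))/(-57.536 − (-0.760))
f_A = -37.770 / -56.776 = 0.6652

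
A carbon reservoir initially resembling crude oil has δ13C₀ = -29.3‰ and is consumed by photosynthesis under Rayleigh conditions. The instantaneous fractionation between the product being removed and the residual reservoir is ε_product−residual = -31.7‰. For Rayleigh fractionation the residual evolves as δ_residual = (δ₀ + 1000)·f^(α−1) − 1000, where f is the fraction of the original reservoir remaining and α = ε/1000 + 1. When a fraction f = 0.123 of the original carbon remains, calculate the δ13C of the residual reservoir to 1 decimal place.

Rayleigh residual: δ_res = (δ₀ + 1000)·f^(α−1) − 1000
α = ε/1000 + 1 = 0.96830, so α − 1 = -0.03170
f^(α−1) = 0.123^(-0.03170) = 1.068686
δ_res = (-29.3 + 1000) × 1.068686 − 1000 = 1037.373 − 1000 = 37.37‰

37.4‰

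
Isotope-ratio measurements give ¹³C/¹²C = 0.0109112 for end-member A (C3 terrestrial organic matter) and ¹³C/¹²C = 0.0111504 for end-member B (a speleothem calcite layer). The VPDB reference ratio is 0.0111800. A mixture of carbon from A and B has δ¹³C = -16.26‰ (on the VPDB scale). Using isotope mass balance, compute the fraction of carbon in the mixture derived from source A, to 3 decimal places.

δ_A = (0.0109112/0.0111800 − 1)×1000 = (0.975957 − 1)×1000 = -24.043‰
δ_B = (0.0111504/0.0111800 − 1)×1000 = (0.997352 − 1)×1000 = -2.648‰
f_A = (δ_mix − δ_B)/(δ_A − δ_B) = (-16.26 − (-2.648))/(-24.043 − (-2.648))
f_A = -13.612 / -21.395 = 0.6362

0.636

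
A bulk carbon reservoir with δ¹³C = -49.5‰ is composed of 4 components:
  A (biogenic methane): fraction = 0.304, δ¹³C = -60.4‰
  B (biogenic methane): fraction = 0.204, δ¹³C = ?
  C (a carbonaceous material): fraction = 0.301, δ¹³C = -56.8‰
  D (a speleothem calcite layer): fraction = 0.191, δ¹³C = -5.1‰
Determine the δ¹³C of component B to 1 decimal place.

-64.1‰

Isotope mass balance: δ_bulk = Σ fᵢ·δᵢ.
-49.5 = 0.304×(-60.4) + 0.204×δ_B + 0.301×(-56.8) + 0.191×(-5.1)
0.204·δ_B = -49.5 − (-36.432) = -13.068
δ_B = -13.068 / 0.204 = -64.06‰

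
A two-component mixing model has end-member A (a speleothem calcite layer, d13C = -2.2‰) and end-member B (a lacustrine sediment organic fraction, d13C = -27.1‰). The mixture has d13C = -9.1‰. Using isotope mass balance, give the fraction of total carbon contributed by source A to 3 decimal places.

δ_mix = f_A·δ_A + (1 − f_A)·δ_B  ⇒  f_A = (δ_mix − δ_B)/(δ_A − δ_B)
f_A = (-9.1 − (-27.1)) / (-2.2 − (-27.1))
f_A = 18.0 / 24.9 = 0.7229

0.723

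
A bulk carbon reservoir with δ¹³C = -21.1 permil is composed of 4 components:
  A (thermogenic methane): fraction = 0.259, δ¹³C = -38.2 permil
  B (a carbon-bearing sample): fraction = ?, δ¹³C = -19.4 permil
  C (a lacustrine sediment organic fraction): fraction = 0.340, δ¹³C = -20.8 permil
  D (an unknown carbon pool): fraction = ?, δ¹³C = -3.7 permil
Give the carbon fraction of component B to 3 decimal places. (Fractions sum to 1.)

Let f_B and f_D be the unknown fractions; fractions sum to 1 so f_B + f_D = 0.401.
Mass balance: Σ fᵢ·δᵢ = δ_bulk ⇒ f_B·(-19.4) + f_D·(-3.7) = -21.1 − (-16.966) = -4.134
Substitute f_D = 0.401 − f_B:
f_B·(-19.4 − -3.7) = -4.134 − 0.401×(-3.7) = -2.650
f_B = -2.650 / -15.7 = 0.1688

0.169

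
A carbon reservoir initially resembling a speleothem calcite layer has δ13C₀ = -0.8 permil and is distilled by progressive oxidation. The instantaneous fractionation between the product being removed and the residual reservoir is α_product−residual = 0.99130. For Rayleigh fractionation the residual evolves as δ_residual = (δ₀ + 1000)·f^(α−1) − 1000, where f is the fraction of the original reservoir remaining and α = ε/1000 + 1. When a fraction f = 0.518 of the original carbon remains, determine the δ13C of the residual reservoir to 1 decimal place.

4.9 permil

Rayleigh residual: δ_res = (δ₀ + 1000)·f^(α−1) − 1000
α − 1 = -0.00870
f^(α−1) = 0.518^(-0.00870) = 1.005739
δ_res = (-0.8 + 1000) × 1.005739 − 1000 = 1004.935 − 1000 = 4.93 permil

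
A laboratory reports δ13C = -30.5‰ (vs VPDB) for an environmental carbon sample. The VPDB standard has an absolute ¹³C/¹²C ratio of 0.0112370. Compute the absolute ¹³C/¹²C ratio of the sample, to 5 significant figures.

R_sample = R_standard × (δ13C/1000 + 1)
R_sample = 0.0112370 × (-30.5/1000 + 1) = 0.0112370 × 0.969500
R_sample = 0.0108943

0.010894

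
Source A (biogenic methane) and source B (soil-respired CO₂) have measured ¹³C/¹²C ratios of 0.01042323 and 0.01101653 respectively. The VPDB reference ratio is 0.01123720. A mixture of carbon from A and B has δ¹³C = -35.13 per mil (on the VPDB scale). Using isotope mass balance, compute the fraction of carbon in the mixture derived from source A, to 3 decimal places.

0.293

δ_A = (0.01042323/0.01123720 − 1)×1000 = (0.927565 − 1)×1000 = -72.435 per mil
δ_B = (0.01101653/0.01123720 − 1)×1000 = (0.980363 − 1)×1000 = -19.637 per mil
f_A = (δ_mix − δ_B)/(δ_A − δ_B) = (-35.13 − (-19.637))/(-72.435 − (-19.637))
f_A = -15.493 / -52.798 = 0.2934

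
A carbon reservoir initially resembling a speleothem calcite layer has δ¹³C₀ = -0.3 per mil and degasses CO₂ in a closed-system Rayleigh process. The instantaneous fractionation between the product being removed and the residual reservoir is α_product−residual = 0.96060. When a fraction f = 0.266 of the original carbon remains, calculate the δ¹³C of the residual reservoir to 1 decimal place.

Rayleigh residual: δ_res = (δ₀ + 1000)·f^(α−1) − 1000
α − 1 = -0.03940
f^(α−1) = 0.266^(-0.03940) = 1.053561
δ_res = (-0.3 + 1000) × 1.053561 − 1000 = 1053.245 − 1000 = 53.24 per mil

53.2 per mil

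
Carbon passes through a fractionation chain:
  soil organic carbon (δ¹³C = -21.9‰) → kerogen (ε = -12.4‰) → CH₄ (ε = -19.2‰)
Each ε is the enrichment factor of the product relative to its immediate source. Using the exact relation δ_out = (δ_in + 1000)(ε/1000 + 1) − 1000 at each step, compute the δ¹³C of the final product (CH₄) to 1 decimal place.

step 1: δ = (-21.90 + 1000)·(-12.4/1000 + 1) − 1000 = -34.03‰
step 2: δ = (-34.03 + 1000)·(-19.2/1000 + 1) − 1000 = -52.58‰

-52.6‰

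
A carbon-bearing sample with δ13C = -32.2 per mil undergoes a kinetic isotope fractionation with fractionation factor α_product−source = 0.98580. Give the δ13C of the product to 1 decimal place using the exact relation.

-45.9 per mil

δ_product = (δ_source + 1000)·α − 1000
δ_product = (-32.2 + 1000) × 0.98580 − 1000
δ_product = 954.057 − 1000 = -45.94 per mil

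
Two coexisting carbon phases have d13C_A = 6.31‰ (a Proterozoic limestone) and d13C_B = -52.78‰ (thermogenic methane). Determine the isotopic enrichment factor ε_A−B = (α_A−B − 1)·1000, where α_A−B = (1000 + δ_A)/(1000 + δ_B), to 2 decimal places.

α_A−B = (1000 + 6.31) / (1000 + -52.78) = 1006.31 / 947.22 = 1.062383
ε_A−B = (1.062383 − 1) × 1000 = 62.383‰
(The approximation ε ≈ δ_A − δ_B would give 59.09‰.)

62.38‰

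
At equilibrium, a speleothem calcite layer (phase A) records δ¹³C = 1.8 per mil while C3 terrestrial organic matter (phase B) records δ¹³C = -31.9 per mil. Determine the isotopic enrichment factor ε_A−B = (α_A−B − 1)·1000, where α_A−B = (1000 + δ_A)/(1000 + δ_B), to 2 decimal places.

α_A−B = (1000 + 1.8) / (1000 + -31.9) = 1001.8 / 968.1 = 1.034810
ε_A−B = (1.034810 − 1) × 1000 = 34.810 per mil
(The approximation ε ≈ δ_A − δ_B would give 33.7 per mil.)

34.81 per mil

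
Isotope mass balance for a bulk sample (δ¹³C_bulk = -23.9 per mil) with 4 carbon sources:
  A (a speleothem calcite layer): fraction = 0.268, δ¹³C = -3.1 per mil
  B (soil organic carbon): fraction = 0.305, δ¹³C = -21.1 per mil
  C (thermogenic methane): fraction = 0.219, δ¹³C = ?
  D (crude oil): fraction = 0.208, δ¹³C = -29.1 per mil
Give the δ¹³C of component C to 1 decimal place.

Isotope mass balance: δ_bulk = Σ fᵢ·δᵢ.
-23.9 = 0.268×(-3.1) + 0.305×(-21.1) + 0.219×δ_C + 0.208×(-29.1)
0.219·δ_C = -23.9 − (-13.319) = -10.581
δ_C = -10.581 / 0.219 = -48.31 per mil

-48.3 per mil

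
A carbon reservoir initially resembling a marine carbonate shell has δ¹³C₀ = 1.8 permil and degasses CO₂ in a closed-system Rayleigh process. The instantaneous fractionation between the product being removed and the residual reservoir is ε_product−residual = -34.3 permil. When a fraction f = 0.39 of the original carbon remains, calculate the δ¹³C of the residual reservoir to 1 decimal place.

34.7 permil

Rayleigh residual: δ_res = (δ₀ + 1000)·f^(α−1) − 1000
α = ε/1000 + 1 = 0.96570, so α − 1 = -0.03430
f^(α−1) = 0.39^(-0.03430) = 1.032824
δ_res = (1.8 + 1000) × 1.032824 − 1000 = 1034.683 − 1000 = 34.68 permil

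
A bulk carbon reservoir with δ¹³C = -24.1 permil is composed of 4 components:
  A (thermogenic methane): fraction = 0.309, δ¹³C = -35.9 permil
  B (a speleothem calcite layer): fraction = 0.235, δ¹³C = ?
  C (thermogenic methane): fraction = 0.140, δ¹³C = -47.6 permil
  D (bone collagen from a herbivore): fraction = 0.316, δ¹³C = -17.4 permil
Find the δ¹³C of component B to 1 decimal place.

-3.6 permil

Isotope mass balance: δ_bulk = Σ fᵢ·δᵢ.
-24.1 = 0.309×(-35.9) + 0.235×δ_B + 0.140×(-47.6) + 0.316×(-17.4)
0.235·δ_B = -24.1 − (-23.255) = -0.845
δ_B = -0.845 / 0.235 = -3.59 permil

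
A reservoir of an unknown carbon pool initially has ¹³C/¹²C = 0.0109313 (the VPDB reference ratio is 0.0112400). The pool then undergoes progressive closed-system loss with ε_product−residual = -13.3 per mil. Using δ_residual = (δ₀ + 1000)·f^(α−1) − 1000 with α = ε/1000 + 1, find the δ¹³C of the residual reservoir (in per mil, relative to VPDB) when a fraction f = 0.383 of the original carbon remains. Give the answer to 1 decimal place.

δ₀ = (0.0109313/0.0112400 − 1)×1000 = (0.972536 − 1)×1000 = -27.464 per mil
α − 1 = ε/1000 = -0.0133
f^(α−1) = 0.383^(-0.0133) = 1.012846
δ_res = (-27.464 + 1000) × 1.012846 − 1000 = 985.029 − 1000 = -14.97 per mil

-15.0 per mil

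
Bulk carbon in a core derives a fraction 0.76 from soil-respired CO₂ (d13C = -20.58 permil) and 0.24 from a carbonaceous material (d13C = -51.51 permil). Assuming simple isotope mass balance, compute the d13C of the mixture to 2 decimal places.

δ_mix = f_A·δ_A + f_B·δ_B
δ_mix = 0.76 × (-20.58) + 0.24 × (-51.51)
δ_mix = -15.641 + -12.362 = -28.003 permil

-28.00 permil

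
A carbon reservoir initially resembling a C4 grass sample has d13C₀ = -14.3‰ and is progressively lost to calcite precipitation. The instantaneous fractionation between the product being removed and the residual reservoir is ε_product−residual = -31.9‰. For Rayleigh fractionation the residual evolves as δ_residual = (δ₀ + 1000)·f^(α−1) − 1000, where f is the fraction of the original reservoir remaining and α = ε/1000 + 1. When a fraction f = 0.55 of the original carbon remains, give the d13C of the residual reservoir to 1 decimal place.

4.7‰

Rayleigh residual: δ_res = (δ₀ + 1000)·f^(α−1) − 1000
α = ε/1000 + 1 = 0.96810, so α − 1 = -0.03190
f^(α−1) = 0.55^(-0.03190) = 1.019254
δ_res = (-14.3 + 1000) × 1.019254 − 1000 = 1004.679 − 1000 = 4.68‰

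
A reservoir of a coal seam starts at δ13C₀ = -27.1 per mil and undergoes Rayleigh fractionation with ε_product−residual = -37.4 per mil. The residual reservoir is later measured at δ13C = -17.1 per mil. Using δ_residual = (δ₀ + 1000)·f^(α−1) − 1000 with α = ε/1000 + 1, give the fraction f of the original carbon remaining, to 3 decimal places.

0.761

α − 1 = ε/1000 = -0.0374
(δ_res + 1000)/(δ₀ + 1000) = (-17.1 + 1000)/(-27.1 + 1000) = 982.9/972.9 = 1.010279
f = 1.010279^(1/-0.0374) = exp(ln(1.010279)/-0.0374) = exp(0.01023/-0.0374)
f = exp(-0.2734) = 0.7608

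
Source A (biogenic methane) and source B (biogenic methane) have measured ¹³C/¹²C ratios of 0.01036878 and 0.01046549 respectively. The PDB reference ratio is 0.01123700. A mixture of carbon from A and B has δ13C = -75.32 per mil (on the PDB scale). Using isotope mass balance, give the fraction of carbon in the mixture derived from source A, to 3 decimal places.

0.774

δ_A = (0.01036878/0.01123700 − 1)×1000 = (0.922736 − 1)×1000 = -77.264 per mil
δ_B = (0.01046549/0.01123700 − 1)×1000 = (0.931342 − 1)×1000 = -68.658 per mil
f_A = (δ_mix − δ_B)/(δ_A − δ_B) = (-75.32 − (-68.658))/(-77.264 − (-68.658))
f_A = -6.662 / -8.606 = 0.7741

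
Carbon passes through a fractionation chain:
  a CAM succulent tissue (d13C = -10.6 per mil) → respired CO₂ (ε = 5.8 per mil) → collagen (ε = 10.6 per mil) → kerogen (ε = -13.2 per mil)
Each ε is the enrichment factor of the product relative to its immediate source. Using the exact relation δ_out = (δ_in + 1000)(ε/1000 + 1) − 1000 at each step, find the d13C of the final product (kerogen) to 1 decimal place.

step 1: δ = (-10.60 + 1000)·(5.8/1000 + 1) − 1000 = -4.86 per mil
step 2: δ = (-4.86 + 1000)·(10.6/1000 + 1) − 1000 = 5.69 per mil
step 3: δ = (5.69 + 1000)·(-13.2/1000 + 1) − 1000 = -7.59 per mil

-7.6 per mil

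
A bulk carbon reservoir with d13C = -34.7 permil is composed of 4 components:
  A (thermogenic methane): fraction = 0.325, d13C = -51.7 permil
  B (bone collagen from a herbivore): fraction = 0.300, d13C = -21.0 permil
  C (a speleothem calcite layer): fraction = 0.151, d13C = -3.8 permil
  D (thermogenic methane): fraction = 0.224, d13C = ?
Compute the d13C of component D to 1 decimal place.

Isotope mass balance: δ_bulk = Σ fᵢ·δᵢ.
-34.7 = 0.325×(-51.7) + 0.300×(-21.0) + 0.151×(-3.8) + 0.224×δ_D
0.224·δ_D = -34.7 − (-23.676) = -11.024
δ_D = -11.024 / 0.224 = -49.21 permil

-49.2 permil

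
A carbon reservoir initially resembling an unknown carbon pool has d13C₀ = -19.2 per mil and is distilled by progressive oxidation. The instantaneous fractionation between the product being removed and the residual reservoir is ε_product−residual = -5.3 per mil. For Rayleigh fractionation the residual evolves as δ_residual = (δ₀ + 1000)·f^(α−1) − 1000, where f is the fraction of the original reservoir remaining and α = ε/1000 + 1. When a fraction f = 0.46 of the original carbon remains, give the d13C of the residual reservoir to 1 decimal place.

-15.2 per mil

Rayleigh residual: δ_res = (δ₀ + 1000)·f^(α−1) − 1000
α = ε/1000 + 1 = 0.99470, so α − 1 = -0.00530
f^(α−1) = 0.46^(-0.00530) = 1.004124
δ_res = (-19.2 + 1000) × 1.004124 − 1000 = 984.845 − 1000 = -15.16 per mil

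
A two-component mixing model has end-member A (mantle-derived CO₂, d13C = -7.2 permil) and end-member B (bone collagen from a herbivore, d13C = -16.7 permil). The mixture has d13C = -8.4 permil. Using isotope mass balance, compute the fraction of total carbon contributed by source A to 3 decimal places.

0.874

δ_mix = f_A·δ_A + (1 − f_A)·δ_B  ⇒  f_A = (δ_mix − δ_B)/(δ_A − δ_B)
f_A = (-8.4 − (-16.7)) / (-7.2 − (-16.7))
f_A = 8.3 / 9.5 = 0.8737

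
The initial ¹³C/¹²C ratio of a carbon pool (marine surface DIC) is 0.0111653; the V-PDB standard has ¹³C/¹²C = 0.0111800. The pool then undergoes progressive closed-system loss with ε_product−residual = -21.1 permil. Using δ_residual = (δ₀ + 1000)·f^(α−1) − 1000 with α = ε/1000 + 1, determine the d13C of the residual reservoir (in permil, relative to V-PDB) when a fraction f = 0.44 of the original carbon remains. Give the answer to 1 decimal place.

16.1 permil

δ₀ = (0.0111653/0.0111800 − 1)×1000 = (0.998685 − 1)×1000 = -1.315 permil
α − 1 = ε/1000 = -0.0211
f^(α−1) = 0.44^(-0.0211) = 1.017474
δ_res = (-1.315 + 1000) × 1.017474 − 1000 = 1016.136 − 1000 = 16.14 permil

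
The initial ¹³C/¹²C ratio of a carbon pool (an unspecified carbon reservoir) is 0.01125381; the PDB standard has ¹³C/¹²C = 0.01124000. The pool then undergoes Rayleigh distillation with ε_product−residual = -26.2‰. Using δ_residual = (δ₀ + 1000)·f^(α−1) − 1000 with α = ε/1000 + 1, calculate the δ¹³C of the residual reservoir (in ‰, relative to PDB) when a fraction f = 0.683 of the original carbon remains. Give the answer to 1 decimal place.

11.3‰

δ₀ = (0.01125381/0.01124000 − 1)×1000 = (1.001229 − 1)×1000 = 1.229‰
α − 1 = ε/1000 = -0.0262
f^(α−1) = 0.683^(-0.0262) = 1.010039
δ_res = (1.229 + 1000) × 1.010039 − 1000 = 1011.280 − 1000 = 11.28‰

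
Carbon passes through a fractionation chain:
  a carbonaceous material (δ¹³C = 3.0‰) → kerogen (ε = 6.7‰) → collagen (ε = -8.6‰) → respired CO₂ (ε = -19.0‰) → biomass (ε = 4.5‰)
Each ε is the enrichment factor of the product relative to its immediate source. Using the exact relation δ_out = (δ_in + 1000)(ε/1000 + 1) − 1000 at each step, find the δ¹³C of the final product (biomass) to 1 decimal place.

-13.6‰

step 1: δ = (3.00 + 1000)·(6.7/1000 + 1) − 1000 = 9.72‰
step 2: δ = (9.72 + 1000)·(-8.6/1000 + 1) − 1000 = 1.04‰
step 3: δ = (1.04 + 1000)·(-19.0/1000 + 1) − 1000 = -17.98‰
step 4: δ = (-17.98 + 1000)·(4.5/1000 + 1) − 1000 = -13.56‰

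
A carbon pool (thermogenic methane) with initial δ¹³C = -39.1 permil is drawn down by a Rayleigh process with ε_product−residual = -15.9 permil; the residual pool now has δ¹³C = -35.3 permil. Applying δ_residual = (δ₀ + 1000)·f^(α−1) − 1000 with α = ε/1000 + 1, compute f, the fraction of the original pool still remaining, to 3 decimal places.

0.780

α − 1 = ε/1000 = -0.0159
(δ_res + 1000)/(δ₀ + 1000) = (-35.3 + 1000)/(-39.1 + 1000) = 964.7/960.9 = 1.003955
f = 1.003955^(1/-0.0159) = exp(ln(1.003955)/-0.0159) = exp(0.00395/-0.0159)
f = exp(-0.2482) = 0.7802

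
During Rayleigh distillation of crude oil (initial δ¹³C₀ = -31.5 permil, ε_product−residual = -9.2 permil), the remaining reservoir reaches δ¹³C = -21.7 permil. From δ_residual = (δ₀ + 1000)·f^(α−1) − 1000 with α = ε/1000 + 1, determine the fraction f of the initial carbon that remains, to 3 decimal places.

α − 1 = ε/1000 = -0.0092
(δ_res + 1000)/(δ₀ + 1000) = (-21.7 + 1000)/(-31.5 + 1000) = 978.3/968.5 = 1.010119
f = 1.010119^(1/-0.0092) = exp(ln(1.010119)/-0.0092) = exp(0.01007/-0.0092)
f = exp(-1.0943) = 0.3348

0.335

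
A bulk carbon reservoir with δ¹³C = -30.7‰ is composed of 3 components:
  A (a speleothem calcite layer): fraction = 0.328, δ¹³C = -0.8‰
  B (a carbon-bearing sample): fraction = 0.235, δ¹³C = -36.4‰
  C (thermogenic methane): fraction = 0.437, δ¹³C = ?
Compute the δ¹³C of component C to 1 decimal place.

Isotope mass balance: δ_bulk = Σ fᵢ·δᵢ.
-30.7 = 0.328×(-0.8) + 0.235×(-36.4) + 0.437×δ_C
0.437·δ_C = -30.7 − (-8.816) = -21.884
δ_C = -21.884 / 0.437 = -50.08‰

-50.1‰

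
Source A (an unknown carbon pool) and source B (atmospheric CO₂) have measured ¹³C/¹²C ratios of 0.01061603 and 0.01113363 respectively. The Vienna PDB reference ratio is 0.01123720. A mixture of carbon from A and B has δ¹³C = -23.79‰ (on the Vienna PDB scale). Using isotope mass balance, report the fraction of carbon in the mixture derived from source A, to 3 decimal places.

δ_A = (0.01061603/0.01123720 − 1)×1000 = (0.944722 − 1)×1000 = -55.278‰
δ_B = (0.01113363/0.01123720 − 1)×1000 = (0.990783 − 1)×1000 = -9.217‰
f_A = (δ_mix − δ_B)/(δ_A − δ_B) = (-23.79 − (-9.217))/(-55.278 − (-9.217))
f_A = -14.573 / -46.061 = 0.3164

0.316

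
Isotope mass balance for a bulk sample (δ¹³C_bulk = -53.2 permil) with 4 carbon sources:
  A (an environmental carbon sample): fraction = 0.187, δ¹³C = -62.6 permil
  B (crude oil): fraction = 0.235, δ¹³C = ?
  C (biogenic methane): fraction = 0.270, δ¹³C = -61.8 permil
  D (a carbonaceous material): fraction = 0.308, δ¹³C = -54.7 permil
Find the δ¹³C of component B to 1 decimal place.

-33.9 permil

Isotope mass balance: δ_bulk = Σ fᵢ·δᵢ.
-53.2 = 0.187×(-62.6) + 0.235×δ_B + 0.270×(-61.8) + 0.308×(-54.7)
0.235·δ_B = -53.2 − (-45.240) = -7.960
δ_B = -7.960 / 0.235 = -33.87 permil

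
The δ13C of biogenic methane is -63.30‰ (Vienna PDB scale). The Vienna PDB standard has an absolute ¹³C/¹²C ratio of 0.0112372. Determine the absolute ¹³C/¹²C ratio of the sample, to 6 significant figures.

0.0105259

R_sample = R_standard × (δ13C/1000 + 1)
R_sample = 0.0112372 × (-63.30/1000 + 1) = 0.0112372 × 0.936700
R_sample = 0.0105259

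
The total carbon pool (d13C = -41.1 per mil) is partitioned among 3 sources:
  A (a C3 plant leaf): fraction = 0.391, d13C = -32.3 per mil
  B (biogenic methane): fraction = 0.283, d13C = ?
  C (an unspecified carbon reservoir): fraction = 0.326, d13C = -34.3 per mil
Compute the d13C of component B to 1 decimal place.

Isotope mass balance: δ_bulk = Σ fᵢ·δᵢ.
-41.1 = 0.391×(-32.3) + 0.283×δ_B + 0.326×(-34.3)
0.283·δ_B = -41.1 − (-23.811) = -17.289
δ_B = -17.289 / 0.283 = -61.09 per mil

-61.1 per mil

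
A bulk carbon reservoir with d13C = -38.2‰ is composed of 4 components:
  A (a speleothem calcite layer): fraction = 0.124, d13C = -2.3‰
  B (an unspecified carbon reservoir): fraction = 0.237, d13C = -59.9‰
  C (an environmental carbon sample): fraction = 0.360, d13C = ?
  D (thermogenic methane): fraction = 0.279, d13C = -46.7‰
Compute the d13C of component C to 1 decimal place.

-29.7‰

Isotope mass balance: δ_bulk = Σ fᵢ·δᵢ.
-38.2 = 0.124×(-2.3) + 0.237×(-59.9) + 0.360×δ_C + 0.279×(-46.7)
0.360·δ_C = -38.2 − (-27.511) = -10.689
δ_C = -10.689 / 0.360 = -29.69‰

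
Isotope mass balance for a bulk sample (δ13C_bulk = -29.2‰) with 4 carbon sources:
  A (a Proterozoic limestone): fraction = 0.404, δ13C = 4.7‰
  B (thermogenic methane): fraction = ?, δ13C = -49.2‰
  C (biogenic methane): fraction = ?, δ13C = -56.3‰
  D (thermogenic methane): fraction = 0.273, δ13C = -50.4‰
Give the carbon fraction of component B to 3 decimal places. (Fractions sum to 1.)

Let f_B and f_C be the unknown fractions; fractions sum to 1 so f_B + f_C = 0.323.
Mass balance: Σ fᵢ·δᵢ = δ_bulk ⇒ f_B·(-49.2) + f_C·(-56.3) = -29.2 − (-11.860) = -17.340
Substitute f_C = 0.323 − f_B:
f_B·(-49.2 − -56.3) = -17.340 − 0.323×(-56.3) = 0.845
f_B = 0.845 / 7.1 = 0.1191

0.119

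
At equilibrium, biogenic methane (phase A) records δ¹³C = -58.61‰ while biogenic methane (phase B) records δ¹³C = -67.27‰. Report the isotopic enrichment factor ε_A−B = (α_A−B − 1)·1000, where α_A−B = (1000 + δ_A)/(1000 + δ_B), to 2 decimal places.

9.28‰

α_A−B = (1000 + -58.61) / (1000 + -67.27) = 941.39 / 932.73 = 1.009285
ε_A−B = (1.009285 − 1) × 1000 = 9.285‰
(The approximation ε ≈ δ_A − δ_B would give 8.66‰.)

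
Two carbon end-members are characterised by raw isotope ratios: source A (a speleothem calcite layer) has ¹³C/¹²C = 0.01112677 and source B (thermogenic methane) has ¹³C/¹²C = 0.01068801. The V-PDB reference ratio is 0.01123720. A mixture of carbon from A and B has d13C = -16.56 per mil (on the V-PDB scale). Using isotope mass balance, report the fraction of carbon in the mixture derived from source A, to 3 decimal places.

0.828

δ_A = (0.01112677/0.01123720 − 1)×1000 = (0.990173 − 1)×1000 = -9.827 per mil
δ_B = (0.01068801/0.01123720 − 1)×1000 = (0.951128 − 1)×1000 = -48.872 per mil
f_A = (δ_mix − δ_B)/(δ_A − δ_B) = (-16.56 − (-48.872))/(-9.827 − (-48.872))
f_A = 32.312 / 39.045 = 0.8276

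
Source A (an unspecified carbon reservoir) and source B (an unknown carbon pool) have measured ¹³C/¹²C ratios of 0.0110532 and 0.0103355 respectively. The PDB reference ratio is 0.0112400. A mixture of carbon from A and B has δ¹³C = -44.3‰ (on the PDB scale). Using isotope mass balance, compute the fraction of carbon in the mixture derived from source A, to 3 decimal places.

δ_A = (0.0110532/0.0112400 − 1)×1000 = (0.983381 − 1)×1000 = -16.619‰
δ_B = (0.0103355/0.0112400 − 1)×1000 = (0.919528 − 1)×1000 = -80.472‰
f_A = (δ_mix − δ_B)/(δ_A − δ_B) = (-44.3 − (-80.472))/(-16.619 − (-80.472))
f_A = 36.172 / 63.852 = 0.5665

0.566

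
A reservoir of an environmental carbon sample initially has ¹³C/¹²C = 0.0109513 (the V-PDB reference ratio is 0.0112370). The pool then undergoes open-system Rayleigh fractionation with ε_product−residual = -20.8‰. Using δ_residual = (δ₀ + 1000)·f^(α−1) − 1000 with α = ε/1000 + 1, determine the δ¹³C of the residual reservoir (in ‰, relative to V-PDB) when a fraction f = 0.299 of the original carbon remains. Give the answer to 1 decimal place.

-0.6‰

δ₀ = (0.0109513/0.0112370 − 1)×1000 = (0.974575 − 1)×1000 = -25.425‰
α − 1 = ε/1000 = -0.0208
f^(α−1) = 0.299^(-0.0208) = 1.025430
δ_res = (-25.425 + 1000) × 1.025430 − 1000 = 999.359 − 1000 = -0.64‰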